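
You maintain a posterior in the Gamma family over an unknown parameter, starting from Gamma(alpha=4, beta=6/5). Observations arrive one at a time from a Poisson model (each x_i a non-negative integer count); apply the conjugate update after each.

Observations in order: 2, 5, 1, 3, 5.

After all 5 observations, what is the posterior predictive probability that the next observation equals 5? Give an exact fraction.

obs 1: x=2 → posterior Gamma(6, 11/5)
obs 2: x=5 → posterior Gamma(11, 16/5)
obs 3: x=1 → posterior Gamma(12, 21/5)
obs 4: x=3 → posterior Gamma(15, 26/5)
obs 5: x=5 → posterior Gamma(20, 31/5)

3717940707933108504643776710735534375/33678386561031835860130816685689012224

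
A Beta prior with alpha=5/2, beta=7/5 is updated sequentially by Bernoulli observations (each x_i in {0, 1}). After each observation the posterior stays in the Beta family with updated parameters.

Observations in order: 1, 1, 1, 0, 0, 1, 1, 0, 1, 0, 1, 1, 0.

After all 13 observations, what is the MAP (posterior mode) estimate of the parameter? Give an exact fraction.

obs 1: x=1 → posterior Beta(7/2, 7/5)
obs 2: x=1 → posterior Beta(9/2, 7/5)
obs 3: x=1 → posterior Beta(11/2, 7/5)
obs 4: x=0 → posterior Beta(11/2, 12/5)
obs 5: x=0 → posterior Beta(11/2, 17/5)
obs 6: x=1 → posterior Beta(13/2, 17/5)
obs 7: x=1 → posterior Beta(15/2, 17/5)
obs 8: x=0 → posterior Beta(15/2, 22/5)
obs 9: x=1 → posterior Beta(17/2, 22/5)
obs 10: x=0 → posterior Beta(17/2, 27/5)
obs 11: x=1 → posterior Beta(19/2, 27/5)
obs 12: x=1 → posterior Beta(21/2, 27/5)
obs 13: x=0 → posterior Beta(21/2, 32/5)

95/149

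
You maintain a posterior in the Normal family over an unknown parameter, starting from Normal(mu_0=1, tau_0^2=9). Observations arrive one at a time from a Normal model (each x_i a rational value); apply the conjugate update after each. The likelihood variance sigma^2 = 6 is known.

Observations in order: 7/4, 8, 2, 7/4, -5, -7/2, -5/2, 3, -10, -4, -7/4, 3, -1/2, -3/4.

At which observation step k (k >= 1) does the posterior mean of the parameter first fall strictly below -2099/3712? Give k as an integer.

k = 10

obs 1: x=7/4 → posterior Normal(29/20, 18/5)
obs 2: x=8 → posterior Normal(125/32, 9/4)
obs 3: x=2 → posterior Normal(149/44, 18/11)
obs 4: x=7/4 → posterior Normal(85/28, 9/7)
obs 5: x=-5 → posterior Normal(55/34, 18/17)
obs 6: x=-7/2 → posterior Normal(17/20, 9/10)
obs 7: x=-5/2 → posterior Normal(19/46, 18/23)
obs 8: x=3 → posterior Normal(37/52, 9/13)
obs 9: x=-10 → posterior Normal(-23/58, 18/29)
obs 10: x=-4 → posterior Normal(-47/64, 9/16)
obs 11: x=-7/4 → posterior Normal(-23/28, 18/35)
obs 12: x=3 → posterior Normal(-79/152, 9/19)
obs 13: x=-1/2 → posterior Normal(-85/164, 18/41)
obs 14: x=-3/4 → posterior Normal(-47/88, 9/22)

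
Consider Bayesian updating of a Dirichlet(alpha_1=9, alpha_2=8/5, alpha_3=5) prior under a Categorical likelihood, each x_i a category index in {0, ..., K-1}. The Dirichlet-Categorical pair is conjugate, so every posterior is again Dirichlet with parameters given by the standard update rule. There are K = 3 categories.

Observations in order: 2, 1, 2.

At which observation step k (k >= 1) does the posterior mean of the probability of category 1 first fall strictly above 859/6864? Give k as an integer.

obs 1: x=2 → posterior Dirichlet(9, 8/5, 6)
obs 2: x=1 → posterior Dirichlet(9, 13/5, 6)
obs 3: x=2 → posterior Dirichlet(9, 13/5, 7)

k = 2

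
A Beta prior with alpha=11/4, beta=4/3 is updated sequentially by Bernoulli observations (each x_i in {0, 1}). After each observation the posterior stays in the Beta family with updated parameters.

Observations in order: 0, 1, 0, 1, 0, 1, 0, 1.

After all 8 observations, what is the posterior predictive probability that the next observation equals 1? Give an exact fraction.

81/145

obs 1: x=0 → posterior Beta(11/4, 7/3)
obs 2: x=1 → posterior Beta(15/4, 7/3)
obs 3: x=0 → posterior Beta(15/4, 10/3)
obs 4: x=1 → posterior Beta(19/4, 10/3)
obs 5: x=0 → posterior Beta(19/4, 13/3)
obs 6: x=1 → posterior Beta(23/4, 13/3)
obs 7: x=0 → posterior Beta(23/4, 16/3)
obs 8: x=1 → posterior Beta(27/4, 16/3)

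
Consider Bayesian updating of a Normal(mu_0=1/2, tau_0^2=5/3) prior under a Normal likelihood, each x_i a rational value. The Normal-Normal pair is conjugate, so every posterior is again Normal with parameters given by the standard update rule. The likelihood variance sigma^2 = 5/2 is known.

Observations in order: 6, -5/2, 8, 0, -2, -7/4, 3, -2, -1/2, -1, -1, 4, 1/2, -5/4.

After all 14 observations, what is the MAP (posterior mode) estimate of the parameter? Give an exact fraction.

obs 1: x=6 → posterior Normal(27/10, 1)
obs 2: x=-5/2 → posterior Normal(17/14, 5/7)
obs 3: x=8 → posterior Normal(49/18, 5/9)
obs 4: x=0 → posterior Normal(49/22, 5/11)
obs 5: x=-2 → posterior Normal(41/26, 5/13)
obs 6: x=-7/4 → posterior Normal(17/15, 1/3)
obs 7: x=3 → posterior Normal(23/17, 5/17)
obs 8: x=-2 → posterior Normal(1, 5/19)
obs 9: x=-1/2 → posterior Normal(6/7, 5/21)
obs 10: x=-1 → posterior Normal(16/23, 5/23)
obs 11: x=-1 → posterior Normal(14/25, 1/5)
obs 12: x=4 → posterior Normal(22/27, 5/27)
obs 13: x=1/2 → posterior Normal(23/29, 5/29)
obs 14: x=-5/4 → posterior Normal(41/62, 5/31)

41/62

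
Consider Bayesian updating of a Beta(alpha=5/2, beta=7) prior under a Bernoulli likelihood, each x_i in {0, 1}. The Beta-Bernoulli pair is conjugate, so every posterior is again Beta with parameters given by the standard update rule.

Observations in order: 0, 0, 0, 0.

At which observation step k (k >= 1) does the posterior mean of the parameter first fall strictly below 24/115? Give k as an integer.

k = 3

obs 1: x=0 → posterior Beta(5/2, 8)
obs 2: x=0 → posterior Beta(5/2, 9)
obs 3: x=0 → posterior Beta(5/2, 10)
obs 4: x=0 → posterior Beta(5/2, 11)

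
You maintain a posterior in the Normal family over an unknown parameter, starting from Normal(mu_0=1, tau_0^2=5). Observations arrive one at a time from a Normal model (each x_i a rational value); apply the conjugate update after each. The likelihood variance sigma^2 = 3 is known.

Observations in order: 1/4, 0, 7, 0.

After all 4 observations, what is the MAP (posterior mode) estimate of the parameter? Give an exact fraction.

obs 1: x=1/4 → posterior Normal(17/32, 15/8)
obs 2: x=0 → posterior Normal(17/52, 15/13)
obs 3: x=7 → posterior Normal(157/72, 5/6)
obs 4: x=0 → posterior Normal(157/92, 15/23)

157/92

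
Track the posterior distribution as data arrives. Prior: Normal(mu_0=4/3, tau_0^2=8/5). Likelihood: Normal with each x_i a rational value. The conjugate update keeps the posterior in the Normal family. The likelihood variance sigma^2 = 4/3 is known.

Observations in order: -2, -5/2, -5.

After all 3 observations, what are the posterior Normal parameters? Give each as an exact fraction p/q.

mu_0=-151/69, tau_0^2=8/23

obs 1: x=-2 → posterior Normal(-16/33, 8/11)
obs 2: x=-5/2 → posterior Normal(-61/51, 8/17)
obs 3: x=-5 → posterior Normal(-151/69, 8/23)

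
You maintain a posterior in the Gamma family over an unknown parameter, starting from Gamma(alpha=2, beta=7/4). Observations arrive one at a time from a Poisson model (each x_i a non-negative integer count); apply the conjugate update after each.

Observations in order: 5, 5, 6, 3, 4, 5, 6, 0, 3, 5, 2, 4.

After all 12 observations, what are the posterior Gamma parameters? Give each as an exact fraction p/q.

alpha=50, beta=55/4

obs 1: x=5 → posterior Gamma(7, 11/4)
obs 2: x=5 → posterior Gamma(12, 15/4)
obs 3: x=6 → posterior Gamma(18, 19/4)
obs 4: x=3 → posterior Gamma(21, 23/4)
obs 5: x=4 → posterior Gamma(25, 27/4)
obs 6: x=5 → posterior Gamma(30, 31/4)
obs 7: x=6 → posterior Gamma(36, 35/4)
obs 8: x=0 → posterior Gamma(36, 39/4)
obs 9: x=3 → posterior Gamma(39, 43/4)
obs 10: x=5 → posterior Gamma(44, 47/4)
obs 11: x=2 → posterior Gamma(46, 51/4)
obs 12: x=4 → posterior Gamma(50, 55/4)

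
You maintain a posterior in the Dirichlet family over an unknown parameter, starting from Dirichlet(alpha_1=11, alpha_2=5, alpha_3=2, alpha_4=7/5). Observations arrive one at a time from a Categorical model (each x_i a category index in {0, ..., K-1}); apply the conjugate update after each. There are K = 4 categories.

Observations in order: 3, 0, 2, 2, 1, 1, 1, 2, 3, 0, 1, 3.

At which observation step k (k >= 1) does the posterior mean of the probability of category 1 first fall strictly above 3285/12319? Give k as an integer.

k = 6

obs 1: x=3 → posterior Dirichlet(11, 5, 2, 12/5)
obs 2: x=0 → posterior Dirichlet(12, 5, 2, 12/5)
obs 3: x=2 → posterior Dirichlet(12, 5, 3, 12/5)
obs 4: x=2 → posterior Dirichlet(12, 5, 4, 12/5)
obs 5: x=1 → posterior Dirichlet(12, 6, 4, 12/5)
obs 6: x=1 → posterior Dirichlet(12, 7, 4, 12/5)
obs 7: x=1 → posterior Dirichlet(12, 8, 4, 12/5)
obs 8: x=2 → posterior Dirichlet(12, 8, 5, 12/5)
obs 9: x=3 → posterior Dirichlet(12, 8, 5, 17/5)
obs 10: x=0 → posterior Dirichlet(13, 8, 5, 17/5)
obs 11: x=1 → posterior Dirichlet(13, 9, 5, 17/5)
obs 12: x=3 → posterior Dirichlet(13, 9, 5, 22/5)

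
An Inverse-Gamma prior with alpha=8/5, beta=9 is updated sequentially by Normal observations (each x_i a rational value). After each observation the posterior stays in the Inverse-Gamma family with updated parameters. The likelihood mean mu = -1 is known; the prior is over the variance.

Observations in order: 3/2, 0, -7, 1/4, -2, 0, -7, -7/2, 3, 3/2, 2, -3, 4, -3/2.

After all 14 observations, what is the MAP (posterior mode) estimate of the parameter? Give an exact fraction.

13405/1536

obs 1: x=3/2 → posterior Inverse-Gamma(21/10, 97/8)
obs 2: x=0 → posterior Inverse-Gamma(13/5, 101/8)
obs 3: x=-7 → posterior Inverse-Gamma(31/10, 245/8)
obs 4: x=1/4 → posterior Inverse-Gamma(18/5, 1005/32)
obs 5: x=-2 → posterior Inverse-Gamma(41/10, 1021/32)
obs 6: x=0 → posterior Inverse-Gamma(23/5, 1037/32)
obs 7: x=-7 → posterior Inverse-Gamma(51/10, 1613/32)
obs 8: x=-7/2 → posterior Inverse-Gamma(28/5, 1713/32)
obs 9: x=3 → posterior Inverse-Gamma(61/10, 1969/32)
obs 10: x=3/2 → posterior Inverse-Gamma(33/5, 2069/32)
obs 11: x=2 → posterior Inverse-Gamma(71/10, 2213/32)
obs 12: x=-3 → posterior Inverse-Gamma(38/5, 2277/32)
obs 13: x=4 → posterior Inverse-Gamma(81/10, 2677/32)
obs 14: x=-3/2 → posterior Inverse-Gamma(43/5, 2681/32)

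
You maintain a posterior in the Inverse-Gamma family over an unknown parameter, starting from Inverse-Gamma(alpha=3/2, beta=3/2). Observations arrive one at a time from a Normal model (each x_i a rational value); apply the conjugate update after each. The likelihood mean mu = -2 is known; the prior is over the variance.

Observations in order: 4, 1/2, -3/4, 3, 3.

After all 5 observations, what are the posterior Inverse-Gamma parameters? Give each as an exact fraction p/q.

alpha=4, beta=1549/32

obs 1: x=4 → posterior Inverse-Gamma(2, 39/2)
obs 2: x=1/2 → posterior Inverse-Gamma(5/2, 181/8)
obs 3: x=-3/4 → posterior Inverse-Gamma(3, 749/32)
obs 4: x=3 → posterior Inverse-Gamma(7/2, 1149/32)
obs 5: x=3 → posterior Inverse-Gamma(4, 1549/32)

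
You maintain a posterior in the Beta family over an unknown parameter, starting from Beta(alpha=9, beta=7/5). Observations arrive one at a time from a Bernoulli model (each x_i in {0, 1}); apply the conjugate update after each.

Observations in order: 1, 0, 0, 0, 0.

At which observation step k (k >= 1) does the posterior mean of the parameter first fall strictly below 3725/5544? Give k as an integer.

k = 5

obs 1: x=1 → posterior Beta(10, 7/5)
obs 2: x=0 → posterior Beta(10, 12/5)
obs 3: x=0 → posterior Beta(10, 17/5)
obs 4: x=0 → posterior Beta(10, 22/5)
obs 5: x=0 → posterior Beta(10, 27/5)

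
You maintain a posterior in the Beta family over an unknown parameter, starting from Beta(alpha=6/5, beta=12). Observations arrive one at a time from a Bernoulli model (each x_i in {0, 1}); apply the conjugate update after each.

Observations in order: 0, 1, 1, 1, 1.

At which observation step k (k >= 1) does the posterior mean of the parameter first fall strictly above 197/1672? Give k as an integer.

obs 1: x=0 → posterior Beta(6/5, 13)
obs 2: x=1 → posterior Beta(11/5, 13)
obs 3: x=1 → posterior Beta(16/5, 13)
obs 4: x=1 → posterior Beta(21/5, 13)
obs 5: x=1 → posterior Beta(26/5, 13)

k = 2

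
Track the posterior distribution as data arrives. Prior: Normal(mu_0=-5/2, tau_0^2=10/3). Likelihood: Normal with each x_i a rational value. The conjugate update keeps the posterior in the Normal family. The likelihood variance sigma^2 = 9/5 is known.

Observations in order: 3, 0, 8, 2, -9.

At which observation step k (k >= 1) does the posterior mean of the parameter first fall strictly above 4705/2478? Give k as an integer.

k = 3

obs 1: x=3 → posterior Normal(15/14, 90/77)
obs 2: x=0 → posterior Normal(165/254, 90/127)
obs 3: x=8 → posterior Normal(965/354, 30/59)
obs 4: x=2 → posterior Normal(1165/454, 90/227)
obs 5: x=-9 → posterior Normal(265/554, 90/277)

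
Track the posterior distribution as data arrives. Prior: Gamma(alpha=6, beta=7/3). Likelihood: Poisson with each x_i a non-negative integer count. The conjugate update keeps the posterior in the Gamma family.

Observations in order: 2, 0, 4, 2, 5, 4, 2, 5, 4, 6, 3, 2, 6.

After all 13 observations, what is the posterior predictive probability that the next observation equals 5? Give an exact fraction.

5341709697020924701912287647568184317336258098714536931430996359151182753297302404085693022208/44769318314604316098321141946300034230442844475654848781645818897465472518013620463849601347201

obs 1: x=2 → posterior Gamma(8, 10/3)
obs 2: x=0 → posterior Gamma(8, 13/3)
obs 3: x=4 → posterior Gamma(12, 16/3)
obs 4: x=2 → posterior Gamma(14, 19/3)
obs 5: x=5 → posterior Gamma(19, 22/3)
obs 6: x=4 → posterior Gamma(23, 25/3)
obs 7: x=2 → posterior Gamma(25, 28/3)
obs 8: x=5 → posterior Gamma(30, 31/3)
obs 9: x=4 → posterior Gamma(34, 34/3)
obs 10: x=6 → posterior Gamma(40, 37/3)
obs 11: x=3 → posterior Gamma(43, 40/3)
obs 12: x=2 → posterior Gamma(45, 43/3)
obs 13: x=6 → posterior Gamma(51, 46/3)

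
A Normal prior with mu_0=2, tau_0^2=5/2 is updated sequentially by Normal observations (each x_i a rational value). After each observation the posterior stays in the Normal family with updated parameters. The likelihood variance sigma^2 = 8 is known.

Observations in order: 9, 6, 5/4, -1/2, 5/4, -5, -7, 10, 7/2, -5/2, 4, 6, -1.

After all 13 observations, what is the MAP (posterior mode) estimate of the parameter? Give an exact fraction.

157/81

obs 1: x=9 → posterior Normal(11/3, 40/21)
obs 2: x=6 → posterior Normal(107/26, 20/13)
obs 3: x=5/4 → posterior Normal(453/124, 40/31)
obs 4: x=-1/2 → posterior Normal(443/144, 10/9)
obs 5: x=5/4 → posterior Normal(117/41, 40/41)
obs 6: x=-5 → posterior Normal(2, 20/23)
obs 7: x=-7 → posterior Normal(19/17, 40/51)
obs 8: x=10 → posterior Normal(107/56, 5/7)
obs 9: x=7/2 → posterior Normal(249/122, 40/61)
obs 10: x=-5/2 → posterior Normal(56/33, 20/33)
obs 11: x=4 → posterior Normal(132/71, 40/71)
obs 12: x=6 → posterior Normal(81/38, 10/19)
obs 13: x=-1 → posterior Normal(157/81, 40/81)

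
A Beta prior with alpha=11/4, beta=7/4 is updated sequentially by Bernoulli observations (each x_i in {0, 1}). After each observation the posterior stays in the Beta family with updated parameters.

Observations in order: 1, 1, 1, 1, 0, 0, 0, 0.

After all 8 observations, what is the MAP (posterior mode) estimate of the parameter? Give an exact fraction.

23/42

obs 1: x=1 → posterior Beta(15/4, 7/4)
obs 2: x=1 → posterior Beta(19/4, 7/4)
obs 3: x=1 → posterior Beta(23/4, 7/4)
obs 4: x=1 → posterior Beta(27/4, 7/4)
obs 5: x=0 → posterior Beta(27/4, 11/4)
obs 6: x=0 → posterior Beta(27/4, 15/4)
obs 7: x=0 → posterior Beta(27/4, 19/4)
obs 8: x=0 → posterior Beta(27/4, 23/4)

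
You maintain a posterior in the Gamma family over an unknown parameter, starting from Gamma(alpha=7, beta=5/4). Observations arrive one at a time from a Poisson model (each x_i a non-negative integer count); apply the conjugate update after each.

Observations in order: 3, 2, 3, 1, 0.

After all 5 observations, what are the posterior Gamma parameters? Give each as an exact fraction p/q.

obs 1: x=3 → posterior Gamma(10, 9/4)
obs 2: x=2 → posterior Gamma(12, 13/4)
obs 3: x=3 → posterior Gamma(15, 17/4)
obs 4: x=1 → posterior Gamma(16, 21/4)
obs 5: x=0 → posterior Gamma(16, 25/4)

alpha=16, beta=25/4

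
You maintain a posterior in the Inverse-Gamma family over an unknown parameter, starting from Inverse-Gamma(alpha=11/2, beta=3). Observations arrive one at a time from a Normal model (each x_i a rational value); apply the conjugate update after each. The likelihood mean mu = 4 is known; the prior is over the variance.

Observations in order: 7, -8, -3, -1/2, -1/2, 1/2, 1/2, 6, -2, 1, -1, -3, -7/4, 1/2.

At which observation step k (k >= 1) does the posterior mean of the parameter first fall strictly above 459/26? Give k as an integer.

obs 1: x=7 → posterior Inverse-Gamma(6, 15/2)
obs 2: x=-8 → posterior Inverse-Gamma(13/2, 159/2)
obs 3: x=-3 → posterior Inverse-Gamma(7, 104)
obs 4: x=-1/2 → posterior Inverse-Gamma(15/2, 913/8)
obs 5: x=-1/2 → posterior Inverse-Gamma(8, 497/4)
obs 6: x=1/2 → posterior Inverse-Gamma(17/2, 1043/8)
obs 7: x=1/2 → posterior Inverse-Gamma(9, 273/2)
obs 8: x=6 → posterior Inverse-Gamma(19/2, 277/2)
obs 9: x=-2 → posterior Inverse-Gamma(10, 313/2)
obs 10: x=1 → posterior Inverse-Gamma(21/2, 161)
obs 11: x=-1 → posterior Inverse-Gamma(11, 347/2)
obs 12: x=-3 → posterior Inverse-Gamma(23/2, 198)
obs 13: x=-7/4 → posterior Inverse-Gamma(12, 6865/32)
obs 14: x=1/2 → posterior Inverse-Gamma(25/2, 7061/32)

k = 5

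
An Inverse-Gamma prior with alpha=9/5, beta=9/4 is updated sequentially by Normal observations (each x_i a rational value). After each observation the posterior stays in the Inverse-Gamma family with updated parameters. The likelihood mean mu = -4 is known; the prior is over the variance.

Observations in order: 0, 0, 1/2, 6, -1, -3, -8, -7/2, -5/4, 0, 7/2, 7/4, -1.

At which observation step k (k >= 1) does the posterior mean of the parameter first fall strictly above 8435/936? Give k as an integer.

k = 2

obs 1: x=0 → posterior Inverse-Gamma(23/10, 41/4)
obs 2: x=0 → posterior Inverse-Gamma(14/5, 73/4)
obs 3: x=1/2 → posterior Inverse-Gamma(33/10, 227/8)
obs 4: x=6 → posterior Inverse-Gamma(19/5, 627/8)
obs 5: x=-1 → posterior Inverse-Gamma(43/10, 663/8)
obs 6: x=-3 → posterior Inverse-Gamma(24/5, 667/8)
obs 7: x=-8 → posterior Inverse-Gamma(53/10, 731/8)
obs 8: x=-7/2 → posterior Inverse-Gamma(29/5, 183/2)
obs 9: x=-5/4 → posterior Inverse-Gamma(63/10, 3049/32)
obs 10: x=0 → posterior Inverse-Gamma(34/5, 3305/32)
obs 11: x=7/2 → posterior Inverse-Gamma(73/10, 4205/32)
obs 12: x=7/4 → posterior Inverse-Gamma(39/5, 2367/16)
obs 13: x=-1 → posterior Inverse-Gamma(83/10, 2439/16)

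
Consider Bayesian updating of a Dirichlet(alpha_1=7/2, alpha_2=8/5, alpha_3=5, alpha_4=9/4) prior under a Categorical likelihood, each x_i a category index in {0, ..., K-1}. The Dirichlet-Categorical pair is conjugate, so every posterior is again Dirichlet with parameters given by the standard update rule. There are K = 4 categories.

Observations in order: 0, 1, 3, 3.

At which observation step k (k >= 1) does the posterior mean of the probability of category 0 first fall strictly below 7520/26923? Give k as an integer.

obs 1: x=0 → posterior Dirichlet(9/2, 8/5, 5, 9/4)
obs 2: x=1 → posterior Dirichlet(9/2, 13/5, 5, 9/4)
obs 3: x=3 → posterior Dirichlet(9/2, 13/5, 5, 13/4)
obs 4: x=3 → posterior Dirichlet(9/2, 13/5, 5, 17/4)

k = 4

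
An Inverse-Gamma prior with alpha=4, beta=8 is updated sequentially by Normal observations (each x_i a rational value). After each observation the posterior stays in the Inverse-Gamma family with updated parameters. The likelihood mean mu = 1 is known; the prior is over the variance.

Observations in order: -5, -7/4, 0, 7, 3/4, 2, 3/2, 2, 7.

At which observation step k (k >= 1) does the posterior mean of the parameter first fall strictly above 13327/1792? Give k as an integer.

obs 1: x=-5 → posterior Inverse-Gamma(9/2, 26)
obs 2: x=-7/4 → posterior Inverse-Gamma(5, 953/32)
obs 3: x=0 → posterior Inverse-Gamma(11/2, 969/32)
obs 4: x=7 → posterior Inverse-Gamma(6, 1545/32)
obs 5: x=3/4 → posterior Inverse-Gamma(13/2, 773/16)
obs 6: x=2 → posterior Inverse-Gamma(7, 781/16)
obs 7: x=3/2 → posterior Inverse-Gamma(15/2, 783/16)
obs 8: x=2 → posterior Inverse-Gamma(8, 791/16)
obs 9: x=7 → posterior Inverse-Gamma(17/2, 1079/16)

k = 2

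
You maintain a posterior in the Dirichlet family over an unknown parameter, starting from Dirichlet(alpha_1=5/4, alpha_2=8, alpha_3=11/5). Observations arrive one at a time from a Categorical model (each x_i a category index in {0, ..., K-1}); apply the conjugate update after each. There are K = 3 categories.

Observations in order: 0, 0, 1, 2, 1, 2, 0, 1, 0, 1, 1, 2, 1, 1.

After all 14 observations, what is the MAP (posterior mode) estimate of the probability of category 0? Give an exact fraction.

obs 1: x=0 → posterior Dirichlet(9/4, 8, 11/5)
obs 2: x=0 → posterior Dirichlet(13/4, 8, 11/5)
obs 3: x=1 → posterior Dirichlet(13/4, 9, 11/5)
obs 4: x=2 → posterior Dirichlet(13/4, 9, 16/5)
obs 5: x=1 → posterior Dirichlet(13/4, 10, 16/5)
obs 6: x=2 → posterior Dirichlet(13/4, 10, 21/5)
obs 7: x=0 → posterior Dirichlet(17/4, 10, 21/5)
obs 8: x=1 → posterior Dirichlet(17/4, 11, 21/5)
obs 9: x=0 → posterior Dirichlet(21/4, 11, 21/5)
obs 10: x=1 → posterior Dirichlet(21/4, 12, 21/5)
obs 11: x=1 → posterior Dirichlet(21/4, 13, 21/5)
obs 12: x=2 → posterior Dirichlet(21/4, 13, 26/5)
obs 13: x=1 → posterior Dirichlet(21/4, 14, 26/5)
obs 14: x=1 → posterior Dirichlet(21/4, 15, 26/5)

85/449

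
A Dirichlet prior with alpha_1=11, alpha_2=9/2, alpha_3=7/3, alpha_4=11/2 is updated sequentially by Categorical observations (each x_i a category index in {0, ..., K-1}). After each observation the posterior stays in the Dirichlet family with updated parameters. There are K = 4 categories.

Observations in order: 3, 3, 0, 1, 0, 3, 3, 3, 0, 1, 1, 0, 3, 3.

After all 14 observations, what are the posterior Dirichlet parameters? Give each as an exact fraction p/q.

obs 1: x=3 → posterior Dirichlet(11, 9/2, 7/3, 13/2)
obs 2: x=3 → posterior Dirichlet(11, 9/2, 7/3, 15/2)
obs 3: x=0 → posterior Dirichlet(12, 9/2, 7/3, 15/2)
obs 4: x=1 → posterior Dirichlet(12, 11/2, 7/3, 15/2)
obs 5: x=0 → posterior Dirichlet(13, 11/2, 7/3, 15/2)
obs 6: x=3 → posterior Dirichlet(13, 11/2, 7/3, 17/2)
obs 7: x=3 → posterior Dirichlet(13, 11/2, 7/3, 19/2)
obs 8: x=3 → posterior Dirichlet(13, 11/2, 7/3, 21/2)
obs 9: x=0 → posterior Dirichlet(14, 11/2, 7/3, 21/2)
obs 10: x=1 → posterior Dirichlet(14, 13/2, 7/3, 21/2)
obs 11: x=1 → posterior Dirichlet(14, 15/2, 7/3, 21/2)
obs 12: x=0 → posterior Dirichlet(15, 15/2, 7/3, 21/2)
obs 13: x=3 → posterior Dirichlet(15, 15/2, 7/3, 23/2)
obs 14: x=3 → posterior Dirichlet(15, 15/2, 7/3, 25/2)

alpha_1=15, alpha_2=15/2, alpha_3=7/3, alpha_4=25/2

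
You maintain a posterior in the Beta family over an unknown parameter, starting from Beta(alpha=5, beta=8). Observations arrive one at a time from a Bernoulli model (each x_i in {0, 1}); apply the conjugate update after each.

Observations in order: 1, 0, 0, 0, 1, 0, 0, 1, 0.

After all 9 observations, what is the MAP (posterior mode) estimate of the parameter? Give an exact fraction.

obs 1: x=1 → posterior Beta(6, 8)
obs 2: x=0 → posterior Beta(6, 9)
obs 3: x=0 → posterior Beta(6, 10)
obs 4: x=0 → posterior Beta(6, 11)
obs 5: x=1 → posterior Beta(7, 11)
obs 6: x=0 → posterior Beta(7, 12)
obs 7: x=0 → posterior Beta(7, 13)
obs 8: x=1 → posterior Beta(8, 13)
obs 9: x=0 → posterior Beta(8, 14)

7/20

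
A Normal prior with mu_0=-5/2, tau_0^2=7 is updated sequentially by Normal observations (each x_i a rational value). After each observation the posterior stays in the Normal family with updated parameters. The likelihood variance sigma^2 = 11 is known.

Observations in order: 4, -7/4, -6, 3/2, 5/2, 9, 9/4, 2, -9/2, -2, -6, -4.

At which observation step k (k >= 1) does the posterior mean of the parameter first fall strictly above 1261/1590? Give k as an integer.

k = 7

obs 1: x=4 → posterior Normal(1/36, 77/18)
obs 2: x=-7/4 → posterior Normal(-47/100, 77/25)
obs 3: x=-6 → posterior Normal(-215/128, 77/32)
obs 4: x=3/2 → posterior Normal(-173/156, 77/39)
obs 5: x=5/2 → posterior Normal(-103/184, 77/46)
obs 6: x=9 → posterior Normal(149/212, 77/53)
obs 7: x=9/4 → posterior Normal(53/60, 77/60)
obs 8: x=2 → posterior Normal(1, 77/67)
obs 9: x=-9/2 → posterior Normal(71/148, 77/74)
obs 10: x=-2 → posterior Normal(43/162, 77/81)
obs 11: x=-6 → posterior Normal(-41/176, 7/8)
obs 12: x=-4 → posterior Normal(-97/190, 77/95)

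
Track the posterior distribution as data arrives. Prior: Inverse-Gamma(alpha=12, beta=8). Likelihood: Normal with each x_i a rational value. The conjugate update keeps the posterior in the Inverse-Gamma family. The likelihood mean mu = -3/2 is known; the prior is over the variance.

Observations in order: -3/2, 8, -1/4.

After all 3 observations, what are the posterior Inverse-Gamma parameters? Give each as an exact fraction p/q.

obs 1: x=-3/2 → posterior Inverse-Gamma(25/2, 8)
obs 2: x=8 → posterior Inverse-Gamma(13, 425/8)
obs 3: x=-1/4 → posterior Inverse-Gamma(27/2, 1725/32)

alpha=27/2, beta=1725/32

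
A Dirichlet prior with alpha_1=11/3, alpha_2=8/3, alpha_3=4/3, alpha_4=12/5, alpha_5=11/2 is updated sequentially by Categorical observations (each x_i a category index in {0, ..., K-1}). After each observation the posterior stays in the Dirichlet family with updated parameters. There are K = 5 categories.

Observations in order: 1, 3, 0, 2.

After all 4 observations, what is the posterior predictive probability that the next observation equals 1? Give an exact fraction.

110/587

obs 1: x=1 → posterior Dirichlet(11/3, 11/3, 4/3, 12/5, 11/2)
obs 2: x=3 → posterior Dirichlet(11/3, 11/3, 4/3, 17/5, 11/2)
obs 3: x=0 → posterior Dirichlet(14/3, 11/3, 4/3, 17/5, 11/2)
obs 4: x=2 → posterior Dirichlet(14/3, 11/3, 7/3, 17/5, 11/2)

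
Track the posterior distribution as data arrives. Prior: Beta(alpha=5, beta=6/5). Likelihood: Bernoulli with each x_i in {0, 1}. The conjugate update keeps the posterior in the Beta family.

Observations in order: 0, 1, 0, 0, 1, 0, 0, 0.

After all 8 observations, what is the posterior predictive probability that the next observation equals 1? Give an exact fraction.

35/71

obs 1: x=0 → posterior Beta(5, 11/5)
obs 2: x=1 → posterior Beta(6, 11/5)
obs 3: x=0 → posterior Beta(6, 16/5)
obs 4: x=0 → posterior Beta(6, 21/5)
obs 5: x=1 → posterior Beta(7, 21/5)
obs 6: x=0 → posterior Beta(7, 26/5)
obs 7: x=0 → posterior Beta(7, 31/5)
obs 8: x=0 → posterior Beta(7, 36/5)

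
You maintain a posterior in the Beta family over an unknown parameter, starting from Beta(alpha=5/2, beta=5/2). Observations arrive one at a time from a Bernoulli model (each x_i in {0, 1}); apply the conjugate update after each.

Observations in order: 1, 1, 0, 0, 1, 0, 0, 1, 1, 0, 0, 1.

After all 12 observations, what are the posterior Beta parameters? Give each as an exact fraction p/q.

alpha=17/2, beta=17/2

obs 1: x=1 → posterior Beta(7/2, 5/2)
obs 2: x=1 → posterior Beta(9/2, 5/2)
obs 3: x=0 → posterior Beta(9/2, 7/2)
obs 4: x=0 → posterior Beta(9/2, 9/2)
obs 5: x=1 → posterior Beta(11/2, 9/2)
obs 6: x=0 → posterior Beta(11/2, 11/2)
obs 7: x=0 → posterior Beta(11/2, 13/2)
obs 8: x=1 → posterior Beta(13/2, 13/2)
obs 9: x=1 → posterior Beta(15/2, 13/2)
obs 10: x=0 → posterior Beta(15/2, 15/2)
obs 11: x=0 → posterior Beta(15/2, 17/2)
obs 12: x=1 → posterior Beta(17/2, 17/2)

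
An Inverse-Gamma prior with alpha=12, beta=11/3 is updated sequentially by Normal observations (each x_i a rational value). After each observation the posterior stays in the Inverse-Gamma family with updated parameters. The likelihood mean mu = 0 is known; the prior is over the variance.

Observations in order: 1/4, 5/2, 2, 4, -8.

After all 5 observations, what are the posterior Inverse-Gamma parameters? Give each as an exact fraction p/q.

alpha=29/2, beta=4687/96

obs 1: x=1/4 → posterior Inverse-Gamma(25/2, 355/96)
obs 2: x=5/2 → posterior Inverse-Gamma(13, 655/96)
obs 3: x=2 → posterior Inverse-Gamma(27/2, 847/96)
obs 4: x=4 → posterior Inverse-Gamma(14, 1615/96)
obs 5: x=-8 → posterior Inverse-Gamma(29/2, 4687/96)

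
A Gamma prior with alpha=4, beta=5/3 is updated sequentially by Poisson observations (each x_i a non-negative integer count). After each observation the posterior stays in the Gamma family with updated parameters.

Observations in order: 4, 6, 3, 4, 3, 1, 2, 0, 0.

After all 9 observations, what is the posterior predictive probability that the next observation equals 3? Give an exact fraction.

613880278961114458118758619794347670049390592/2998770918523128821363306604325771331787109375

obs 1: x=4 → posterior Gamma(8, 8/3)
obs 2: x=6 → posterior Gamma(14, 11/3)
obs 3: x=3 → posterior Gamma(17, 14/3)
obs 4: x=4 → posterior Gamma(21, 17/3)
obs 5: x=3 → posterior Gamma(24, 20/3)
obs 6: x=1 → posterior Gamma(25, 23/3)
obs 7: x=2 → posterior Gamma(27, 26/3)
obs 8: x=0 → posterior Gamma(27, 29/3)
obs 9: x=0 → posterior Gamma(27, 32/3)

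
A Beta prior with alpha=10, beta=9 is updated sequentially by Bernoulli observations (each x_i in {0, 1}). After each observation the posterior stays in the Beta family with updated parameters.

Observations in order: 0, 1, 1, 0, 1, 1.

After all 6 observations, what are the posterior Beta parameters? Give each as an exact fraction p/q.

obs 1: x=0 → posterior Beta(10, 10)
obs 2: x=1 → posterior Beta(11, 10)
obs 3: x=1 → posterior Beta(12, 10)
obs 4: x=0 → posterior Beta(12, 11)
obs 5: x=1 → posterior Beta(13, 11)
obs 6: x=1 → posterior Beta(14, 11)

alpha=14, beta=11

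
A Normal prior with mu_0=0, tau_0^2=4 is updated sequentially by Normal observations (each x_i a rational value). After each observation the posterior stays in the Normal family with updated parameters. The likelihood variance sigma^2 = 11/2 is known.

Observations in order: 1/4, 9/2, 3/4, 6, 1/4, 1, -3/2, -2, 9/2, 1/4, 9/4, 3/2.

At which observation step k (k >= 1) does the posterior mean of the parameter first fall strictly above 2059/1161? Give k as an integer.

obs 1: x=1/4 → posterior Normal(2/19, 44/19)
obs 2: x=9/2 → posterior Normal(38/27, 44/27)
obs 3: x=3/4 → posterior Normal(44/35, 44/35)
obs 4: x=6 → posterior Normal(92/43, 44/43)
obs 5: x=1/4 → posterior Normal(94/51, 44/51)
obs 6: x=1 → posterior Normal(102/59, 44/59)
obs 7: x=-3/2 → posterior Normal(90/67, 44/67)
obs 8: x=-2 → posterior Normal(74/75, 44/75)
obs 9: x=9/2 → posterior Normal(110/83, 44/83)
obs 10: x=1/4 → posterior Normal(16/13, 44/91)
obs 11: x=9/4 → posterior Normal(130/99, 4/9)
obs 12: x=3/2 → posterior Normal(142/107, 44/107)

k = 4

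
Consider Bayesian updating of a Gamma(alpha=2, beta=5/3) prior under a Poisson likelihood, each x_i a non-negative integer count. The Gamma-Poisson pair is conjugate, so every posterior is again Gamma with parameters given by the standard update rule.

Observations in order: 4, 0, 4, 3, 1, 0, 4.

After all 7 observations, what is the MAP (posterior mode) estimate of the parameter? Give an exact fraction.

obs 1: x=4 → posterior Gamma(6, 8/3)
obs 2: x=0 → posterior Gamma(6, 11/3)
obs 3: x=4 → posterior Gamma(10, 14/3)
obs 4: x=3 → posterior Gamma(13, 17/3)
obs 5: x=1 → posterior Gamma(14, 20/3)
obs 6: x=0 → posterior Gamma(14, 23/3)
obs 7: x=4 → posterior Gamma(18, 26/3)

51/26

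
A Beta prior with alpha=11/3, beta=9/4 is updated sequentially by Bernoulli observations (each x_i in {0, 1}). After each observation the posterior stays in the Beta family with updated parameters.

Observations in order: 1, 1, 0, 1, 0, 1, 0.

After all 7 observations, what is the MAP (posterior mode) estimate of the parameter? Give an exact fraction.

80/131

obs 1: x=1 → posterior Beta(14/3, 9/4)
obs 2: x=1 → posterior Beta(17/3, 9/4)
obs 3: x=0 → posterior Beta(17/3, 13/4)
obs 4: x=1 → posterior Beta(20/3, 13/4)
obs 5: x=0 → posterior Beta(20/3, 17/4)
obs 6: x=1 → posterior Beta(23/3, 17/4)
obs 7: x=0 → posterior Beta(23/3, 21/4)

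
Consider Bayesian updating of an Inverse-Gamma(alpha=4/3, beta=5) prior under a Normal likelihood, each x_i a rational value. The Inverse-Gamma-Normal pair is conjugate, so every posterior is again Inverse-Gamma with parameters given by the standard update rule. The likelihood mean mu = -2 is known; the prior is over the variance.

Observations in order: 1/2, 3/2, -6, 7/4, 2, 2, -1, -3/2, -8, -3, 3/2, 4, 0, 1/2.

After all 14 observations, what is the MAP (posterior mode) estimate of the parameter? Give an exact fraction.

obs 1: x=1/2 → posterior Inverse-Gamma(11/6, 65/8)
obs 2: x=3/2 → posterior Inverse-Gamma(7/3, 57/4)
obs 3: x=-6 → posterior Inverse-Gamma(17/6, 89/4)
obs 4: x=7/4 → posterior Inverse-Gamma(10/3, 937/32)
obs 5: x=2 → posterior Inverse-Gamma(23/6, 1193/32)
obs 6: x=2 → posterior Inverse-Gamma(13/3, 1449/32)
obs 7: x=-1 → posterior Inverse-Gamma(29/6, 1465/32)
obs 8: x=-3/2 → posterior Inverse-Gamma(16/3, 1469/32)
obs 9: x=-8 → posterior Inverse-Gamma(35/6, 2045/32)
obs 10: x=-3 → posterior Inverse-Gamma(19/3, 2061/32)
obs 11: x=3/2 → posterior Inverse-Gamma(41/6, 2257/32)
obs 12: x=4 → posterior Inverse-Gamma(22/3, 2833/32)
obs 13: x=0 → posterior Inverse-Gamma(47/6, 2897/32)
obs 14: x=1/2 → posterior Inverse-Gamma(25/3, 2997/32)

8991/896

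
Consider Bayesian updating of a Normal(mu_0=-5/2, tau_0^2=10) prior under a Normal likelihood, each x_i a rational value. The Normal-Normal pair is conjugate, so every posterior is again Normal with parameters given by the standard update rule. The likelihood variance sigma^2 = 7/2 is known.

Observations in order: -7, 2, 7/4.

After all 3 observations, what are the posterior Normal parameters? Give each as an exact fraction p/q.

obs 1: x=-7 → posterior Normal(-35/6, 70/27)
obs 2: x=2 → posterior Normal(-5/2, 70/47)
obs 3: x=7/4 → posterior Normal(-165/134, 70/67)

mu_0=-165/134, tau_0^2=70/67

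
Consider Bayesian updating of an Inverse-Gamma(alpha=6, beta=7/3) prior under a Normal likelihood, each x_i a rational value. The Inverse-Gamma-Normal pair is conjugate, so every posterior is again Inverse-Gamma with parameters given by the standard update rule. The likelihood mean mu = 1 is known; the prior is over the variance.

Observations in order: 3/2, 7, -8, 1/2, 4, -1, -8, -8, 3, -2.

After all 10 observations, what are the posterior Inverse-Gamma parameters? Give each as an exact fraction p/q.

obs 1: x=3/2 → posterior Inverse-Gamma(13/2, 59/24)
obs 2: x=7 → posterior Inverse-Gamma(7, 491/24)
obs 3: x=-8 → posterior Inverse-Gamma(15/2, 1463/24)
obs 4: x=1/2 → posterior Inverse-Gamma(8, 733/12)
obs 5: x=4 → posterior Inverse-Gamma(17/2, 787/12)
obs 6: x=-1 → posterior Inverse-Gamma(9, 811/12)
obs 7: x=-8 → posterior Inverse-Gamma(19/2, 1297/12)
obs 8: x=-8 → posterior Inverse-Gamma(10, 1783/12)
obs 9: x=3 → posterior Inverse-Gamma(21/2, 1807/12)
obs 10: x=-2 → posterior Inverse-Gamma(11, 1861/12)

alpha=11, beta=1861/12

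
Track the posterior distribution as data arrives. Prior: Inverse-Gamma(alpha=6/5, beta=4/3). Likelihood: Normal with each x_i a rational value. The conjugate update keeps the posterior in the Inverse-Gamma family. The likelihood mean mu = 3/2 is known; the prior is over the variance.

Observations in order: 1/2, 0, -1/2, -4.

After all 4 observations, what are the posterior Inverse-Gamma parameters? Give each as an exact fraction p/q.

alpha=16/5, beta=241/12

obs 1: x=1/2 → posterior Inverse-Gamma(17/10, 11/6)
obs 2: x=0 → posterior Inverse-Gamma(11/5, 71/24)
obs 3: x=-1/2 → posterior Inverse-Gamma(27/10, 119/24)
obs 4: x=-4 → posterior Inverse-Gamma(16/5, 241/12)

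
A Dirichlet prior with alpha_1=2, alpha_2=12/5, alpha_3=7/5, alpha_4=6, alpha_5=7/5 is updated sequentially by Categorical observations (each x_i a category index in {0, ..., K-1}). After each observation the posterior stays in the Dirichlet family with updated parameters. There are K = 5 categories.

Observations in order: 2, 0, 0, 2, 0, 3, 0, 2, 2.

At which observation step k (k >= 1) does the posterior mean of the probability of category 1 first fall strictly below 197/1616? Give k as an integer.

obs 1: x=2 → posterior Dirichlet(2, 12/5, 12/5, 6, 7/5)
obs 2: x=0 → posterior Dirichlet(3, 12/5, 12/5, 6, 7/5)
obs 3: x=0 → posterior Dirichlet(4, 12/5, 12/5, 6, 7/5)
obs 4: x=2 → posterior Dirichlet(4, 12/5, 17/5, 6, 7/5)
obs 5: x=0 → posterior Dirichlet(5, 12/5, 17/5, 6, 7/5)
obs 6: x=3 → posterior Dirichlet(5, 12/5, 17/5, 7, 7/5)
obs 7: x=0 → posterior Dirichlet(6, 12/5, 17/5, 7, 7/5)
obs 8: x=2 → posterior Dirichlet(6, 12/5, 22/5, 7, 7/5)
obs 9: x=2 → posterior Dirichlet(6, 12/5, 27/5, 7, 7/5)

k = 7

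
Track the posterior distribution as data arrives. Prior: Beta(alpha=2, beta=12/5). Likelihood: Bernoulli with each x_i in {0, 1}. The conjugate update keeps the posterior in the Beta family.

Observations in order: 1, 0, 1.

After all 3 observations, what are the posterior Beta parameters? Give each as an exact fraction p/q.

obs 1: x=1 → posterior Beta(3, 12/5)
obs 2: x=0 → posterior Beta(3, 17/5)
obs 3: x=1 → posterior Beta(4, 17/5)

alpha=4, beta=17/5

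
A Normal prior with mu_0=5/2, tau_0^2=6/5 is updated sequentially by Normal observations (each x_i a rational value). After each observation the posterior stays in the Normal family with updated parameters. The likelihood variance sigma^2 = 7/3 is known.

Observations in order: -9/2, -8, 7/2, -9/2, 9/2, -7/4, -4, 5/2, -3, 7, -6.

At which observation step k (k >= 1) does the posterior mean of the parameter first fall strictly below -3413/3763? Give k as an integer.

k = 2

obs 1: x=-9/2 → posterior Normal(13/106, 42/53)
obs 2: x=-8 → posterior Normal(-275/142, 42/71)
obs 3: x=7/2 → posterior Normal(-149/178, 42/89)
obs 4: x=-9/2 → posterior Normal(-311/214, 42/107)
obs 5: x=9/2 → posterior Normal(-149/250, 42/125)
obs 6: x=-7/4 → posterior Normal(-106/143, 42/143)
obs 7: x=-4 → posterior Normal(-178/161, 6/23)
obs 8: x=5/2 → posterior Normal(-133/179, 42/179)
obs 9: x=-3 → posterior Normal(-187/197, 42/197)
obs 10: x=7 → posterior Normal(-61/215, 42/215)
obs 11: x=-6 → posterior Normal(-169/233, 42/233)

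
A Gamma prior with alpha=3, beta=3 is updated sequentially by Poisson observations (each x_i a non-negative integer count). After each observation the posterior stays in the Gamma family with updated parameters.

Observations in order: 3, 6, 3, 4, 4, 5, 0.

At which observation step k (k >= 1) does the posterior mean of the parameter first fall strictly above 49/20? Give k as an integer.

obs 1: x=3 → posterior Gamma(6, 4)
obs 2: x=6 → posterior Gamma(12, 5)
obs 3: x=3 → posterior Gamma(15, 6)
obs 4: x=4 → posterior Gamma(19, 7)
obs 5: x=4 → posterior Gamma(23, 8)
obs 6: x=5 → posterior Gamma(28, 9)
obs 7: x=0 → posterior Gamma(28, 10)

k = 3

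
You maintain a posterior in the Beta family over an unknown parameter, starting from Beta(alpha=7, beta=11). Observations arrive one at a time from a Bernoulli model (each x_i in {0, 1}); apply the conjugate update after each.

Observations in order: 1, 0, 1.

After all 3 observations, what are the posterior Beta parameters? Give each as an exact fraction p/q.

obs 1: x=1 → posterior Beta(8, 11)
obs 2: x=0 → posterior Beta(8, 12)
obs 3: x=1 → posterior Beta(9, 12)

alpha=9, beta=12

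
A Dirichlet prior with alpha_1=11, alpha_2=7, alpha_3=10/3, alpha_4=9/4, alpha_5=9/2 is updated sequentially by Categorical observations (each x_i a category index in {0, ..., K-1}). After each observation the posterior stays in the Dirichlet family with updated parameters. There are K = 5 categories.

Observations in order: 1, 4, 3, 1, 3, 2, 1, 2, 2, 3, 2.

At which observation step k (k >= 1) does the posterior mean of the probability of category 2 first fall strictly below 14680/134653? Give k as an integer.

obs 1: x=1 → posterior Dirichlet(11, 8, 10/3, 9/4, 9/2)
obs 2: x=4 → posterior Dirichlet(11, 8, 10/3, 9/4, 11/2)
obs 3: x=3 → posterior Dirichlet(11, 8, 10/3, 13/4, 11/2)
obs 4: x=1 → posterior Dirichlet(11, 9, 10/3, 13/4, 11/2)
obs 5: x=3 → posterior Dirichlet(11, 9, 10/3, 17/4, 11/2)
obs 6: x=2 → posterior Dirichlet(11, 9, 13/3, 17/4, 11/2)
obs 7: x=1 → posterior Dirichlet(11, 10, 13/3, 17/4, 11/2)
obs 8: x=2 → posterior Dirichlet(11, 10, 16/3, 17/4, 11/2)
obs 9: x=2 → posterior Dirichlet(11, 10, 19/3, 17/4, 11/2)
obs 10: x=3 → posterior Dirichlet(11, 10, 19/3, 21/4, 11/2)
obs 11: x=2 → posterior Dirichlet(11, 10, 22/3, 21/4, 11/2)

k = 3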